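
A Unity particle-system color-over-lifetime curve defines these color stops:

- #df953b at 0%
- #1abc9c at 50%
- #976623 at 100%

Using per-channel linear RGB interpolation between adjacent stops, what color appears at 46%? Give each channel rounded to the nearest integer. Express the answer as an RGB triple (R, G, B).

(42, 185, 148)

46% lies between the 0% and 50% stops, so the local fraction is t = (46 − 0)/(50 − 0) = 46/50 ≈ 0.92.
#df953b → (223, 149, 59); #1abc9c → (26, 188, 156).
R = 223 + 0.92 × (26 − 223) = 41.76 → 42
G = 149 + 0.92 × (188 − 149) = 184.88 → 185
B = 59 + 0.92 × (156 − 59) = 148.24 → 148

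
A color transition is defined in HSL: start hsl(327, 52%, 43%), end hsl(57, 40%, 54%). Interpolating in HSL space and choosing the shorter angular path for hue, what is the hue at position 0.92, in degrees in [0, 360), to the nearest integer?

Hue: 57 − 327 = -270°, but |-270| > 180 so the shorter arc goes the other way: Δh = -270 + 360 = 90°.
H = 327 + 0.92 × (90) = 409.8 → 410 → 410 mod 360 = 50°

50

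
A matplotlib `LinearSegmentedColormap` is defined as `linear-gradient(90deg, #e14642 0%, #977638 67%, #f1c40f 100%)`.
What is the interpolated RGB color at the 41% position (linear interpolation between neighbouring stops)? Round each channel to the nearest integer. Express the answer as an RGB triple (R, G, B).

41% lies between the 0% and 67% stops, so the local fraction is t = (41 − 0)/(67 − 0) = 41/67 ≈ 0.6119.
#e14642 → (225, 70, 66); #977638 → (151, 118, 56).
R = 225 + 0.6119 × (151 − 225) = 179.719 → 180
G = 70 + 0.6119 × (118 − 70) = 99.371 → 99
B = 66 + 0.6119 × (56 − 66) = 59.881 → 60

(180, 99, 60)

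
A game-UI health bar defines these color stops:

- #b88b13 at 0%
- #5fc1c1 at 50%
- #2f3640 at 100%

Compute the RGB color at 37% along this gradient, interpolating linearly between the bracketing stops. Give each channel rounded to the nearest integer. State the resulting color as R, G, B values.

37% lies between the 0% and 50% stops, so the local fraction is t = (37 − 0)/(50 − 0) = 37/50 ≈ 0.74.
#b88b13 → (184, 139, 19); #5fc1c1 → (95, 193, 193).
R = 184 + 0.74 × (95 − 184) = 118.14 → 118
G = 139 + 0.74 × (193 − 139) = 178.96 → 179
B = 19 + 0.74 × (193 − 19) = 147.76 → 148

(118, 179, 148)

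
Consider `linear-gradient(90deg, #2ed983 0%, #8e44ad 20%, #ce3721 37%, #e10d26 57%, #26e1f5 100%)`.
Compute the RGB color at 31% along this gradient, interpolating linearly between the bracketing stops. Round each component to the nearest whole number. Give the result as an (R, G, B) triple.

(183, 60, 82)

31% lies between the 20% and 37% stops, so the local fraction is t = (31 − 20)/(37 − 20) = 11/17 ≈ 0.6471.
#8e44ad → (142, 68, 173); #ce3721 → (206, 55, 33).
R = 142 + 0.6471 × (206 − 142) = 183.414 → 183
G = 68 + 0.6471 × (55 − 68) = 59.588 → 60
B = 173 + 0.6471 × (33 − 173) = 82.406 → 82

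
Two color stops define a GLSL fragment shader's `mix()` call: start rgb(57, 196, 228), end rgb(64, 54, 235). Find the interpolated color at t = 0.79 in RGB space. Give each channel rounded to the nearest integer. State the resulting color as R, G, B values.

R = 57 + 0.79 × (64 − 57) = 57 + 0.79 × 7 = 62.53 → 63
G = 196 + 0.79 × (54 − 196) = 196 + 0.79 × -142 = 83.82 → 84
B = 228 + 0.79 × (235 − 228) = 228 + 0.79 × 7 = 233.53 → 234

(63, 84, 234)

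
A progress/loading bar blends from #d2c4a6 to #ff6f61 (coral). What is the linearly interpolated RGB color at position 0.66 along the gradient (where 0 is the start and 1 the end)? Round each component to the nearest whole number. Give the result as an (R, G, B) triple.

(240, 140, 120)

#d2c4a6 → (210, 196, 166); #ff6f61 → (255, 111, 97).
R = 210 + 0.66 × (255 − 210) = 210 + 0.66 × 45 = 239.7 → 240
G = 196 + 0.66 × (111 − 196) = 196 + 0.66 × -85 = 139.9 → 140
B = 166 + 0.66 × (97 − 166) = 166 + 0.66 × -69 = 120.46 → 120
So the blended color is (240, 140, 120), about #f08c78.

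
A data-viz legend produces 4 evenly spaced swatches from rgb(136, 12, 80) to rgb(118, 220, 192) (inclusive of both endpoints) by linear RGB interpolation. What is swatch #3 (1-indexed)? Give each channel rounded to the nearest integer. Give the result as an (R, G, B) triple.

With 4 swatches and endpoints inclusive, swatch 3 sits at t = (3 − 1)/(4 − 1) = 2/3 ≈ 0.6667.
R = 136 + 0.6667 × (118 − 136) = 123.999 → 124
G = 12 + 0.6667 × (220 − 12) = 150.674 → 151
B = 80 + 0.6667 × (192 − 80) = 154.67 → 155

(124, 151, 155)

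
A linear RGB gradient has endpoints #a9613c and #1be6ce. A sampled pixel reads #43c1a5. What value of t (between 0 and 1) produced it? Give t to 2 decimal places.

0.72

Invert the lerp on the B channel (largest span, 146): t = (165 − 60) / (206 − 60) = 105/146 = 0.71918.
Check on R: (67 − 169)/(27 − 169) = 0.7183 ✓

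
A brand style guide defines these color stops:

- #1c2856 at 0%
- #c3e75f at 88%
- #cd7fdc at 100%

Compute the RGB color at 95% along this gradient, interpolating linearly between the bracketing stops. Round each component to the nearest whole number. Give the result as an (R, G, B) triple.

95% lies between the 88% and 100% stops, so the local fraction is t = (95 − 88)/(100 − 88) = 7/12 ≈ 0.5833.
#c3e75f → (195, 231, 95); #cd7fdc → (205, 127, 220).
R = 195 + 0.5833 × (205 − 195) = 200.833 → 201
G = 231 + 0.5833 × (127 − 231) = 170.337 → 170
B = 95 + 0.5833 × (220 − 95) = 167.913 → 168

(201, 170, 168)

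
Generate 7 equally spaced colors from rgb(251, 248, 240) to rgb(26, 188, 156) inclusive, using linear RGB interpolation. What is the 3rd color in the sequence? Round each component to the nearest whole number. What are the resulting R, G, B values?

With 7 swatches and endpoints inclusive, swatch 3 sits at t = (3 − 1)/(7 − 1) = 2/6 ≈ 0.3333.
R = 251 + 0.3333 × (26 − 251) = 176.007 → 176
G = 248 + 0.3333 × (188 − 248) = 228.002 → 228
B = 240 + 0.3333 × (156 − 240) = 212.003 → 212

(176, 228, 212)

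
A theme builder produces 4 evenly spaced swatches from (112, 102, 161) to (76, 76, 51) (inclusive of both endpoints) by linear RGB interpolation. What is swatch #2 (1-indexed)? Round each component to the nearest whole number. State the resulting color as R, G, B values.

With 4 swatches and endpoints inclusive, swatch 2 sits at t = (2 − 1)/(4 − 1) = 1/3 ≈ 0.3333.
R = 112 + 0.3333 × (76 − 112) = 100.001 → 100
G = 102 + 0.3333 × (76 − 102) = 93.334 → 93
B = 161 + 0.3333 × (51 − 161) = 124.337 → 124

(100, 93, 124)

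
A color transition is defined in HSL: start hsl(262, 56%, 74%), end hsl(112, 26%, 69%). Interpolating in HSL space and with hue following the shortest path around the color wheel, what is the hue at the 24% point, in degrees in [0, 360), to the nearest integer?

226

Hue arc: Δh = 112 − 262 = -150° (|Δh| ≤ 180, already the shorter path).
H = 262 + 0.24 × (-150) = 226 → 226°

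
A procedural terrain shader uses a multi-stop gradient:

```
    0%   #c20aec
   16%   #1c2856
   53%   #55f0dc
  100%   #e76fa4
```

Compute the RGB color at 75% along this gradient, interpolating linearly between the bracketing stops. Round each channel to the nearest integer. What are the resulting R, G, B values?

(153, 180, 194)

75% lies between the 53% and 100% stops, so the local fraction is t = (75 − 53)/(100 − 53) = 22/47 ≈ 0.4681.
#55f0dc → (85, 240, 220); #e76fa4 → (231, 111, 164).
R = 85 + 0.4681 × (231 − 85) = 153.343 → 153
G = 240 + 0.4681 × (111 − 240) = 179.615 → 180
B = 220 + 0.4681 × (164 − 220) = 193.786 → 194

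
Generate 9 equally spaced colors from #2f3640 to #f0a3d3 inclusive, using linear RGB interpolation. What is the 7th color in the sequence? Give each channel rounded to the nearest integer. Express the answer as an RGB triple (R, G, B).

With 9 swatches and endpoints inclusive, swatch 7 sits at t = (7 − 1)/(9 − 1) = 6/8 ≈ 0.75.
#2f3640 → (47, 54, 64); #f0a3d3 → (240, 163, 211).
R = 47 + 0.75 × (240 − 47) = 191.75 → 192
G = 54 + 0.75 × (163 − 54) = 135.75 → 136
B = 64 + 0.75 × (211 − 64) = 174.25 → 174

(192, 136, 174)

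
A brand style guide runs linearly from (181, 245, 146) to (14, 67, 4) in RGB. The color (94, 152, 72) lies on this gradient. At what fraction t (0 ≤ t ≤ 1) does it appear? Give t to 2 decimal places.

0.52

Invert the lerp on the G channel (largest span, 178): t = (152 − 245) / (67 − 245) = -93/-178 = 0.52247.
Check on R: (94 − 181)/(14 − 181) = 0.521 ✓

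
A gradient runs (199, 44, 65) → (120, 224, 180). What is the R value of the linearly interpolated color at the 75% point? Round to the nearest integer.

R = 199 + 0.75 × (120 − 199) = 139.75 → 140

140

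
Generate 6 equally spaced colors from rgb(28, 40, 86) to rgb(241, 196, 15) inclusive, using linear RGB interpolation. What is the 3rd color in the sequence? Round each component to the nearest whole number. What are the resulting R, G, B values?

With 6 swatches and endpoints inclusive, swatch 3 sits at t = (3 − 1)/(6 − 1) = 2/5 ≈ 0.4.
R = 28 + 0.4 × (241 − 28) = 113.2 → 113
G = 40 + 0.4 × (196 − 40) = 102.4 → 102
B = 86 + 0.4 × (15 − 86) = 57.6 → 58

(113, 102, 58)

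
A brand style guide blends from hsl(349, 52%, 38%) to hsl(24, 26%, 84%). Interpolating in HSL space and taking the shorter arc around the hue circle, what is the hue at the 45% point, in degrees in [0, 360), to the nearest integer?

Hue: 24 − 349 = -325°, but |-325| > 180 so the shorter arc goes the other way: Δh = -325 + 360 = 35°.
H = 349 + 0.45 × (35) = 364.75 → 365 → 365 mod 360 = 5°

5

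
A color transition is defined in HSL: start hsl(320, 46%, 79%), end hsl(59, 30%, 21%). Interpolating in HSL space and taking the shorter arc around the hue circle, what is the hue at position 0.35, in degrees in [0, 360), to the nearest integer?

Hue: 59 − 320 = -261°, but |-261| > 180 so the shorter arc goes the other way: Δh = -261 + 360 = 99°.
H = 320 + 0.35 × (99) = 354.65 → 355°

355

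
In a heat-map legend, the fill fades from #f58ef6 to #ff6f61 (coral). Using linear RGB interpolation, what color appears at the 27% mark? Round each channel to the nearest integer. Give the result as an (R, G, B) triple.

(248, 134, 206)

#f58ef6 → (245, 142, 246); #ff6f61 → (255, 111, 97).
27% corresponds to t = 0.27.
R = 245 + 0.27 × (255 − 245) = 245 + 0.27 × 10 = 247.7 → 248
G = 142 + 0.27 × (111 − 142) = 142 + 0.27 × -31 = 133.63 → 134
B = 246 + 0.27 × (97 − 246) = 246 + 0.27 × -149 = 205.77 → 206
So the blended color is (248, 134, 206), about #f886ce.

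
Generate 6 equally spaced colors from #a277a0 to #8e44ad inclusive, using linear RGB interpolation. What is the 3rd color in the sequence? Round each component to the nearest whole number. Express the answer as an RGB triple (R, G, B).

With 6 swatches and endpoints inclusive, swatch 3 sits at t = (3 − 1)/(6 − 1) = 2/5 ≈ 0.4.
#a277a0 → (162, 119, 160); #8e44ad → (142, 68, 173).
R = 162 + 0.4 × (142 − 162) = 154 → 154
G = 119 + 0.4 × (68 − 119) = 98.6 → 99
B = 160 + 0.4 × (173 − 160) = 165.2 → 165

(154, 99, 165)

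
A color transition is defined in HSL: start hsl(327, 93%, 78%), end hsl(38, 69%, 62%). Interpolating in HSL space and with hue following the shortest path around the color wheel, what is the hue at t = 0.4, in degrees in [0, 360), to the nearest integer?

Hue: 38 − 327 = -289°, but |-289| > 180 so the shorter arc goes the other way: Δh = -289 + 360 = 71°.
H = 327 + 0.4 × (71) = 355.4 → 355°

355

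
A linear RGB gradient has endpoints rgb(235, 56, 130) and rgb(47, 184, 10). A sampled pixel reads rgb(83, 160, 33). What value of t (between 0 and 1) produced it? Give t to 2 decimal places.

Invert the lerp on the R channel (largest span, 188): t = (83 − 235) / (47 − 235) = -152/-188 = 0.80851.
Check on G: (160 − 56)/(184 − 56) = 0.8125 ✓

0.81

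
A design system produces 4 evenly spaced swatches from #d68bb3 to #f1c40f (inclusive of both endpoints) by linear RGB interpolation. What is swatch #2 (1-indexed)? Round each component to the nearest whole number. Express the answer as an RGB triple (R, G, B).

With 4 swatches and endpoints inclusive, swatch 2 sits at t = (2 − 1)/(4 − 1) = 1/3 ≈ 0.3333.
#d68bb3 → (214, 139, 179); #f1c40f → (241, 196, 15).
R = 214 + 0.3333 × (241 − 214) = 222.999 → 223
G = 139 + 0.3333 × (196 − 139) = 157.998 → 158
B = 179 + 0.3333 × (15 − 179) = 124.339 → 124

(223, 158, 124)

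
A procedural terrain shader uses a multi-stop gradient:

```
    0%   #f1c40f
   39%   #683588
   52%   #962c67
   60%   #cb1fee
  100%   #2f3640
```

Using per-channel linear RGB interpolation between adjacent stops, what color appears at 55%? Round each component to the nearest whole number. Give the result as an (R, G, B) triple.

55% lies between the 52% and 60% stops, so the local fraction is t = (55 − 52)/(60 − 52) = 3/8 ≈ 0.375.
#962c67 → (150, 44, 103); #cb1fee → (203, 31, 238).
R = 150 + 0.375 × (203 − 150) = 169.875 → 170
G = 44 + 0.375 × (31 − 44) = 39.125 → 39
B = 103 + 0.375 × (238 − 103) = 153.625 → 154

(170, 39, 154)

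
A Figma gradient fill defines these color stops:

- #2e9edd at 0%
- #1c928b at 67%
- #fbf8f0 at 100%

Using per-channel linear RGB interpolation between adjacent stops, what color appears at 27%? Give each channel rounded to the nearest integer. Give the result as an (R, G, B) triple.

27% lies between the 0% and 67% stops, so the local fraction is t = (27 − 0)/(67 − 0) = 27/67 ≈ 0.403.
#2e9edd → (46, 158, 221); #1c928b → (28, 146, 139).
R = 46 + 0.403 × (28 − 46) = 38.746 → 39
G = 158 + 0.403 × (146 − 158) = 153.164 → 153
B = 221 + 0.403 × (139 − 221) = 187.954 → 188

(39, 153, 188)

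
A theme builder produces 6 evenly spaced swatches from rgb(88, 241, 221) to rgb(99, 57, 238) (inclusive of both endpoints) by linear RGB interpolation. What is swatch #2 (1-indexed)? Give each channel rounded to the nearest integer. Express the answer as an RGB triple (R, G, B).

(90, 204, 224)

With 6 swatches and endpoints inclusive, swatch 2 sits at t = (2 − 1)/(6 − 1) = 1/5 ≈ 0.2.
R = 88 + 0.2 × (99 − 88) = 90.2 → 90
G = 241 + 0.2 × (57 − 241) = 204.2 → 204
B = 221 + 0.2 × (238 − 221) = 224.4 → 224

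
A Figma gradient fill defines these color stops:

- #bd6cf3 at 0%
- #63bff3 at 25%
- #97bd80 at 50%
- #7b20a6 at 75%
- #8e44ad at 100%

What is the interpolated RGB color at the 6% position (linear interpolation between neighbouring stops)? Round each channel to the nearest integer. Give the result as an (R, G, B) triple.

(167, 128, 243)

6% lies between the 0% and 25% stops, so the local fraction is t = (6 − 0)/(25 − 0) = 6/25 ≈ 0.24.
#bd6cf3 → (189, 108, 243); #63bff3 → (99, 191, 243).
R = 189 + 0.24 × (99 − 189) = 167.4 → 167
G = 108 + 0.24 × (191 − 108) = 127.92 → 128
B = 243 + 0.24 × (243 − 243) = 243 → 243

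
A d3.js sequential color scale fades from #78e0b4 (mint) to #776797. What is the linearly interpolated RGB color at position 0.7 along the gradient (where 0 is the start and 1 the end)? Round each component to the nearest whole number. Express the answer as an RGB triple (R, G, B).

#78e0b4 → (120, 224, 180); #776797 → (119, 103, 151).
R = 120 + 0.7 × (119 − 120) = 120 + 0.7 × -1 = 119.3 → 119
G = 224 + 0.7 × (103 − 224) = 224 + 0.7 × -121 = 139.3 → 139
B = 180 + 0.7 × (151 − 180) = 180 + 0.7 × -29 = 159.7 → 160

(119, 139, 160)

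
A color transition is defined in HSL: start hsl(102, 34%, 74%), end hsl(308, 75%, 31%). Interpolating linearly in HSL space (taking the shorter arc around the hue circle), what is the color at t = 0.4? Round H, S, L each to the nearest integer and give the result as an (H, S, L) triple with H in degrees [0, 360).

(40, 50, 57)

Hue: 308 − 102 = 206°, but |206| > 180 so the shorter arc goes the other way: Δh = 206 − 360 = -154°.
H = 102 + 0.4 × (-154) = 40.4 → 40°
S = 34 + 0.4 × (75 − 34) = 50.4 → 50%
L = 74 + 0.4 × (31 − 74) = 56.8 → 57%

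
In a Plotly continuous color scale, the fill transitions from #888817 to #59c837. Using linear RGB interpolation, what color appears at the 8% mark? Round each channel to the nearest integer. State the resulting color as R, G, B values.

(132, 141, 26)

#888817 → (136, 136, 23); #59c837 → (89, 200, 55).
8% corresponds to t = 0.08.
R = 136 + 0.08 × (89 − 136) = 136 + 0.08 × -47 = 132.24 → 132
G = 136 + 0.08 × (200 − 136) = 136 + 0.08 × 64 = 141.12 → 141
B = 23 + 0.08 × (55 − 23) = 23 + 0.08 × 32 = 25.56 → 26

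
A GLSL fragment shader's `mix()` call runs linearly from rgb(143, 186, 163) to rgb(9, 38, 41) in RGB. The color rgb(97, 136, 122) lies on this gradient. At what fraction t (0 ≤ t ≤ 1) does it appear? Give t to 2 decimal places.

Invert the lerp on the G channel (largest span, 148): t = (136 − 186) / (38 − 186) = -50/-148 = 0.33784.
Check on R: (97 − 143)/(9 − 143) = 0.3433 ✓

0.34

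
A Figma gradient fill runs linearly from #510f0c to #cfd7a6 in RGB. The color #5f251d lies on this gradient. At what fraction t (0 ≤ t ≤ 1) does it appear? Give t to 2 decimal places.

0.11

Invert the lerp on the G channel (largest span, 200): t = (37 − 15) / (215 − 15) = 22/200 = 0.11.
Check on R: (95 − 81)/(207 − 81) = 0.1111 ✓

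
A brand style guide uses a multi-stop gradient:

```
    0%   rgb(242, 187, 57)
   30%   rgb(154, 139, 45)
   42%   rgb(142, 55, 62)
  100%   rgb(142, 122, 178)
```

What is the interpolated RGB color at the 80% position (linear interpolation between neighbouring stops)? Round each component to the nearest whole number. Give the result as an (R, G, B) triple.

80% lies between the 42% and 100% stops, so the local fraction is t = (80 − 42)/(100 − 42) = 38/58 ≈ 0.6552.
R = 142 + 0.6552 × (142 − 142) = 142 → 142
G = 55 + 0.6552 × (122 − 55) = 98.898 → 99
B = 62 + 0.6552 × (178 − 62) = 138.003 → 138

(142, 99, 138)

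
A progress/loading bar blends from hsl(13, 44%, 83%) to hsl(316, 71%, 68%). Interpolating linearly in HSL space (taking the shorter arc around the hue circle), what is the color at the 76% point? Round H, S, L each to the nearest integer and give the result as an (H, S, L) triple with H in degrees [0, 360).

(330, 65, 72)

Hue: 316 − 13 = 303°, but |303| > 180 so the shorter arc goes the other way: Δh = 303 − 360 = -57°.
H = 13 + 0.76 × (-57) = -30.32 → -30 → -30 mod 360 = 330°
S = 44 + 0.76 × (71 − 44) = 64.52 → 65%
L = 83 + 0.76 × (68 − 83) = 71.6 → 72%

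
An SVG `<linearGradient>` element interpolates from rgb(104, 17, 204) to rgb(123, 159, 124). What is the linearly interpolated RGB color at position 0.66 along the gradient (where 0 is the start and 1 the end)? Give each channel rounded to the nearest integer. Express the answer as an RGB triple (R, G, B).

R = 104 + 0.66 × (123 − 104) = 104 + 0.66 × 19 = 116.54 → 117
G = 17 + 0.66 × (159 − 17) = 17 + 0.66 × 142 = 110.72 → 111
B = 204 + 0.66 × (124 − 204) = 204 + 0.66 × -80 = 151.2 → 151

(117, 111, 151)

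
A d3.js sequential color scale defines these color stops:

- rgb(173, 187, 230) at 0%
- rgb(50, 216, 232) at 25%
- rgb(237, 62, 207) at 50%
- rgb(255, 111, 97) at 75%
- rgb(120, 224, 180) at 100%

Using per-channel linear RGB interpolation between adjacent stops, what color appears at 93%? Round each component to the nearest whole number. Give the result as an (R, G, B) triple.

93% lies between the 75% and 100% stops, so the local fraction is t = (93 − 75)/(100 − 75) = 18/25 ≈ 0.72.
R = 255 + 0.72 × (120 − 255) = 157.8 → 158
G = 111 + 0.72 × (224 − 111) = 192.36 → 192
B = 97 + 0.72 × (180 − 97) = 156.76 → 157

(158, 192, 157)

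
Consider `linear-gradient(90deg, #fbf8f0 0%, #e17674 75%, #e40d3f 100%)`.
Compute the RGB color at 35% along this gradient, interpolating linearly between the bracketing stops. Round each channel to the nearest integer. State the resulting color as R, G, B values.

(239, 187, 182)

35% lies between the 0% and 75% stops, so the local fraction is t = (35 − 0)/(75 − 0) = 35/75 ≈ 0.4667.
#fbf8f0 → (251, 248, 240); #e17674 → (225, 118, 116).
R = 251 + 0.4667 × (225 − 251) = 238.866 → 239
G = 248 + 0.4667 × (118 − 248) = 187.329 → 187
B = 240 + 0.4667 × (116 − 240) = 182.129 → 182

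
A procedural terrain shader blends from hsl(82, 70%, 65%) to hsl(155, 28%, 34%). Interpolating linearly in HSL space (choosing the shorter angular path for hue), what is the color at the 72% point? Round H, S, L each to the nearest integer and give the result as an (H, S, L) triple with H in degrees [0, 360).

Hue arc: Δh = 155 − 82 = 73° (|Δh| ≤ 180, already the shorter path).
H = 82 + 0.72 × (73) = 134.56 → 135°
S = 70 + 0.72 × (28 − 70) = 39.76 → 40%
L = 65 + 0.72 × (34 − 65) = 42.68 → 43%

(135, 40, 43)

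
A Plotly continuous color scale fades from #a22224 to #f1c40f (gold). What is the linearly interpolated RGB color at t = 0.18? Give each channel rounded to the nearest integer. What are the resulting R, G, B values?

#a22224 → (162, 34, 36); #f1c40f → (241, 196, 15).
R = 162 + 0.18 × (241 − 162) = 162 + 0.18 × 79 = 176.22 → 176
G = 34 + 0.18 × (196 − 34) = 34 + 0.18 × 162 = 63.16 → 63
B = 36 + 0.18 × (15 − 36) = 36 + 0.18 × -21 = 32.22 → 32

(176, 63, 32)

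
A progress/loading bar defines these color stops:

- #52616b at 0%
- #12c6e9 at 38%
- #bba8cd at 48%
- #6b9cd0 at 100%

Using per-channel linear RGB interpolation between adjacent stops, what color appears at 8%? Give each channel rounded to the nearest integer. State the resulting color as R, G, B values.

(69, 118, 134)

8% lies between the 0% and 38% stops, so the local fraction is t = (8 − 0)/(38 − 0) = 8/38 ≈ 0.2105.
#52616b → (82, 97, 107); #12c6e9 → (18, 198, 233).
R = 82 + 0.2105 × (18 − 82) = 68.528 → 69
G = 97 + 0.2105 × (198 − 97) = 118.261 → 118
B = 107 + 0.2105 × (233 − 107) = 133.523 → 134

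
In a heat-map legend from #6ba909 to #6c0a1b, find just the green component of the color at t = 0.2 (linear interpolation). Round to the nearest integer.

137

G₁ = 169 (from #6ba909), G₂ = 10 (from #6c0a1b).
G = 169 + 0.2 × (10 − 169) = 137.2 → 137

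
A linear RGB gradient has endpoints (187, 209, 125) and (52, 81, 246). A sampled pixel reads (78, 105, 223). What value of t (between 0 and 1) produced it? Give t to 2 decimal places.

0.81

Invert the lerp on the R channel (largest span, 135): t = (78 − 187) / (52 − 187) = -109/-135 = 0.80741.
Check on G: (105 − 209)/(81 − 209) = 0.8125 ✓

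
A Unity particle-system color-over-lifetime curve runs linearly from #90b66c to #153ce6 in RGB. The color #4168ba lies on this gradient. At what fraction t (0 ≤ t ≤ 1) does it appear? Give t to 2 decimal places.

0.64

Invert the lerp on the R channel (largest span, 123): t = (65 − 144) / (21 − 144) = -79/-123 = 0.64228.
Check on G: (104 − 182)/(60 − 182) = 0.6393 ✓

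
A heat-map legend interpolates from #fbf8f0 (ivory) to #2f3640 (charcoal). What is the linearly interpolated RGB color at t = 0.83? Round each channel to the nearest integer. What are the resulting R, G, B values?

#fbf8f0 → (251, 248, 240); #2f3640 → (47, 54, 64).
R = 251 + 0.83 × (47 − 251) = 251 + 0.83 × -204 = 81.68 → 82
G = 248 + 0.83 × (54 − 248) = 248 + 0.83 × -194 = 86.98 → 87
B = 240 + 0.83 × (64 − 240) = 240 + 0.83 × -176 = 93.92 → 94
So the blended color is (82, 87, 94), about #52575e.

(82, 87, 94)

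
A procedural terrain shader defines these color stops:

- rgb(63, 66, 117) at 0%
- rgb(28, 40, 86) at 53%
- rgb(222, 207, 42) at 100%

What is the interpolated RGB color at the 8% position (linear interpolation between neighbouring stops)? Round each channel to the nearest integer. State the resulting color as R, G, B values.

(58, 62, 112)

8% lies between the 0% and 53% stops, so the local fraction is t = (8 − 0)/(53 − 0) = 8/53 ≈ 0.1509.
R = 63 + 0.1509 × (28 − 63) = 57.718 → 58
G = 66 + 0.1509 × (40 − 66) = 62.077 → 62
B = 117 + 0.1509 × (86 − 117) = 112.322 → 112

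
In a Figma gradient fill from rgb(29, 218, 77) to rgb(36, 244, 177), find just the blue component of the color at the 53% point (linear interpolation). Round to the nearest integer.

130

B = 77 + 0.53 × (177 − 77) = 130 → 130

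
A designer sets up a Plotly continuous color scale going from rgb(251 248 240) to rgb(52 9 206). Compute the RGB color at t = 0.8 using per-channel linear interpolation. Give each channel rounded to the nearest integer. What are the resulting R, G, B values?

(92, 57, 213)

R = 251 + 0.8 × (52 − 251) = 251 + 0.8 × -199 = 91.8 → 92
G = 248 + 0.8 × (9 − 248) = 248 + 0.8 × -239 = 56.8 → 57
B = 240 + 0.8 × (206 − 240) = 240 + 0.8 × -34 = 212.8 → 213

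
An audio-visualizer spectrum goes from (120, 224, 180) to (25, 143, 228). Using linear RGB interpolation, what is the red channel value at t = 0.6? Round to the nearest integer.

63

R = 120 + 0.6 × (25 − 120) = 63 → 63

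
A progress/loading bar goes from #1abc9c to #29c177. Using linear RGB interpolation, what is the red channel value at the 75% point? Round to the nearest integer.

R₁ = 26 (from #1abc9c), R₂ = 41 (from #29c177).
R = 26 + 0.75 × (41 − 26) = 37.25 → 37

37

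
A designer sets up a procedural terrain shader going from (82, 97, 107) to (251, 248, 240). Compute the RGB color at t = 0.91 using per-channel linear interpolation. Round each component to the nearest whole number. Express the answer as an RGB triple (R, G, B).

(236, 234, 228)

R = 82 + 0.91 × (251 − 82) = 82 + 0.91 × 169 = 235.79 → 236
G = 97 + 0.91 × (248 − 97) = 97 + 0.91 × 151 = 234.41 → 234
B = 107 + 0.91 × (240 − 107) = 107 + 0.91 × 133 = 228.03 → 228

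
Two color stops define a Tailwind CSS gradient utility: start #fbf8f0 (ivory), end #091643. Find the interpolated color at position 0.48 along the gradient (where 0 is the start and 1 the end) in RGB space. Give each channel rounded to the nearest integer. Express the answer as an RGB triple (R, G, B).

(135, 140, 157)

#fbf8f0 → (251, 248, 240); #091643 → (9, 22, 67).
R = 251 + 0.48 × (9 − 251) = 251 + 0.48 × -242 = 134.84 → 135
G = 248 + 0.48 × (22 − 248) = 248 + 0.48 × -226 = 139.52 → 140
B = 240 + 0.48 × (67 − 240) = 240 + 0.48 × -173 = 156.96 → 157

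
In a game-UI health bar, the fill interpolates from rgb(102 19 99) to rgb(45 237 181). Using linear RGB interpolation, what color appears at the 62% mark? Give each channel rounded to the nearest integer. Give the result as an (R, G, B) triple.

(67, 154, 150)

62% corresponds to t = 0.62.
R = 102 + 0.62 × (45 − 102) = 102 + 0.62 × -57 = 66.66 → 67
G = 19 + 0.62 × (237 − 19) = 19 + 0.62 × 218 = 154.16 → 154
B = 99 + 0.62 × (181 − 99) = 99 + 0.62 × 82 = 149.84 → 150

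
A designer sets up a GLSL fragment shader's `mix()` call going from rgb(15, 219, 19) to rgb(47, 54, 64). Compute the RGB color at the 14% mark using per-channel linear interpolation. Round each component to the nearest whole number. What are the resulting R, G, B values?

(19, 196, 25)

14% corresponds to t = 0.14.
R = 15 + 0.14 × (47 − 15) = 15 + 0.14 × 32 = 19.48 → 19
G = 219 + 0.14 × (54 − 219) = 219 + 0.14 × -165 = 195.9 → 196
B = 19 + 0.14 × (64 − 19) = 19 + 0.14 × 45 = 25.3 → 25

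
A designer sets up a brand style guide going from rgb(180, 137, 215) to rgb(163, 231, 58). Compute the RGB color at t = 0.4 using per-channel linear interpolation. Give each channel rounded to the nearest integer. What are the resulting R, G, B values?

(173, 175, 152)

R = 180 + 0.4 × (163 − 180) = 180 + 0.4 × -17 = 173.2 → 173
G = 137 + 0.4 × (231 − 137) = 137 + 0.4 × 94 = 174.6 → 175
B = 215 + 0.4 × (58 − 215) = 215 + 0.4 × -157 = 152.2 → 152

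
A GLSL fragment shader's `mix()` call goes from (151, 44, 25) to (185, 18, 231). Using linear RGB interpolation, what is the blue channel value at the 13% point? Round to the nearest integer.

B = 25 + 0.13 × (231 − 25) = 51.78 → 52

52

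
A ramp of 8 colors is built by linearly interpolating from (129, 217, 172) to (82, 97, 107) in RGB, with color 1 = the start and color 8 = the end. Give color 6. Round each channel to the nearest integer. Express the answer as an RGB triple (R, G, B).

(95, 131, 126)

With 8 swatches and endpoints inclusive, swatch 6 sits at t = (6 − 1)/(8 − 1) = 5/7 ≈ 0.7143.
R = 129 + 0.7143 × (82 − 129) = 95.428 → 95
G = 217 + 0.7143 × (97 − 217) = 131.284 → 131
B = 172 + 0.7143 × (107 − 172) = 125.57 → 126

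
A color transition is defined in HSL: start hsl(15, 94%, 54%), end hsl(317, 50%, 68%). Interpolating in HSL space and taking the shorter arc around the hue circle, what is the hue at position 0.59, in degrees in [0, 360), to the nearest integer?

Hue: 317 − 15 = 302°, but |302| > 180 so the shorter arc goes the other way: Δh = 302 − 360 = -58°.
H = 15 + 0.59 × (-58) = -19.22 → -19 → -19 mod 360 = 341°

341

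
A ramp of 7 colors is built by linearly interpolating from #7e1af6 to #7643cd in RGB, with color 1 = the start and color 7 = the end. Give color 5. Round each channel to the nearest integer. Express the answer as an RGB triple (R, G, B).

(121, 53, 219)

With 7 swatches and endpoints inclusive, swatch 5 sits at t = (5 − 1)/(7 − 1) = 4/6 ≈ 0.6667.
#7e1af6 → (126, 26, 246); #7643cd → (118, 67, 205).
R = 126 + 0.6667 × (118 − 126) = 120.666 → 121
G = 26 + 0.6667 × (67 − 26) = 53.335 → 53
B = 246 + 0.6667 × (205 − 246) = 218.665 → 219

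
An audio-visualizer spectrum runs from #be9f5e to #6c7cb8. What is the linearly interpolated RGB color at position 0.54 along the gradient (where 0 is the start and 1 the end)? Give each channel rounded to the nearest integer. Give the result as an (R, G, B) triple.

(146, 140, 143)

#be9f5e → (190, 159, 94); #6c7cb8 → (108, 124, 184).
R = 190 + 0.54 × (108 − 190) = 190 + 0.54 × -82 = 145.72 → 146
G = 159 + 0.54 × (124 − 159) = 159 + 0.54 × -35 = 140.1 → 140
B = 94 + 0.54 × (184 − 94) = 94 + 0.54 × 90 = 142.6 → 143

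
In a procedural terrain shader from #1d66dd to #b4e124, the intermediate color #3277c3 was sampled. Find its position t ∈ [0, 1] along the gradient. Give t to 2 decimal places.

Invert the lerp on the B channel (largest span, 185): t = (195 − 221) / (36 − 221) = -26/-185 = 0.14054.
Check on R: (50 − 29)/(180 − 29) = 0.1391 ✓

0.14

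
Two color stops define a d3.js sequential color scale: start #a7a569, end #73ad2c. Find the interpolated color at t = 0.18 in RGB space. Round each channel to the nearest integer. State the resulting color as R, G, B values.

#a7a569 → (167, 165, 105); #73ad2c → (115, 173, 44).
R = 167 + 0.18 × (115 − 167) = 167 + 0.18 × -52 = 157.64 → 158
G = 165 + 0.18 × (173 − 165) = 165 + 0.18 × 8 = 166.44 → 166
B = 105 + 0.18 × (44 − 105) = 105 + 0.18 × -61 = 94.02 → 94

(158, 166, 94)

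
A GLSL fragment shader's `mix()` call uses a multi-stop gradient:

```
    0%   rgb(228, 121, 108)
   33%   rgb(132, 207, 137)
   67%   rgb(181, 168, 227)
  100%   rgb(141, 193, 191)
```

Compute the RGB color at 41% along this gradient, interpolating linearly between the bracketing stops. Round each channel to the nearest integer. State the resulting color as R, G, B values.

41% lies between the 33% and 67% stops, so the local fraction is t = (41 − 33)/(67 − 33) = 8/34 ≈ 0.2353.
R = 132 + 0.2353 × (181 − 132) = 143.53 → 144
G = 207 + 0.2353 × (168 − 207) = 197.823 → 198
B = 137 + 0.2353 × (227 − 137) = 158.177 → 158

(144, 198, 158)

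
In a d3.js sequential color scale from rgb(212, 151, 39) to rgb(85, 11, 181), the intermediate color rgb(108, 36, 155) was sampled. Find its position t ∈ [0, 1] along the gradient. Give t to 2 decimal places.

0.82

Invert the lerp on the B channel (largest span, 142): t = (155 − 39) / (181 − 39) = 116/142 = 0.8169.
Check on R: (108 − 212)/(85 − 212) = 0.8189 ✓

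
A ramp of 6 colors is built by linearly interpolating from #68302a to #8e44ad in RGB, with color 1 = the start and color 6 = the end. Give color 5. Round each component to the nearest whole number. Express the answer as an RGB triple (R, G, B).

With 6 swatches and endpoints inclusive, swatch 5 sits at t = (5 − 1)/(6 − 1) = 4/5 ≈ 0.8.
#68302a → (104, 48, 42); #8e44ad → (142, 68, 173).
R = 104 + 0.8 × (142 − 104) = 134.4 → 134
G = 48 + 0.8 × (68 − 48) = 64 → 64
B = 42 + 0.8 × (173 − 42) = 146.8 → 147

(134, 64, 147)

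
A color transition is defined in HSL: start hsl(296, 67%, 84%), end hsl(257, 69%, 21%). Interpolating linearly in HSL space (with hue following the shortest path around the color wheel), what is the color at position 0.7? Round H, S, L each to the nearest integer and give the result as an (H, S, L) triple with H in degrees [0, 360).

(269, 68, 40)

Hue arc: Δh = 257 − 296 = -39° (|Δh| ≤ 180, already the shorter path).
H = 296 + 0.7 × (-39) = 268.7 → 269°
S = 67 + 0.7 × (69 − 67) = 68.4 → 68%
L = 84 + 0.7 × (21 − 84) = 39.9 → 40%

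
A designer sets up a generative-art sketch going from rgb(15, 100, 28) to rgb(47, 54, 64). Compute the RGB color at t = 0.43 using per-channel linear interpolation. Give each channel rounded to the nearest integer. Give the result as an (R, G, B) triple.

R = 15 + 0.43 × (47 − 15) = 15 + 0.43 × 32 = 28.76 → 29
G = 100 + 0.43 × (54 − 100) = 100 + 0.43 × -46 = 80.22 → 80
B = 28 + 0.43 × (64 − 28) = 28 + 0.43 × 36 = 43.48 → 43

(29, 80, 43)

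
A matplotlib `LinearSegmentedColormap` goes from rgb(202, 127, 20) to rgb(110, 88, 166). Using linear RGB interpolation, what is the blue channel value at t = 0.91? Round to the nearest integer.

153

B = 20 + 0.91 × (166 − 20) = 152.86 → 153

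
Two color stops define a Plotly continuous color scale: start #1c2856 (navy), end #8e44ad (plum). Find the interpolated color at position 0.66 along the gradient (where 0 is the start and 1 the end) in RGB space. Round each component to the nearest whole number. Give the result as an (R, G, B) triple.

(103, 58, 143)

#1c2856 → (28, 40, 86); #8e44ad → (142, 68, 173).
R = 28 + 0.66 × (142 − 28) = 28 + 0.66 × 114 = 103.24 → 103
G = 40 + 0.66 × (68 − 40) = 40 + 0.66 × 28 = 58.48 → 58
B = 86 + 0.66 × (173 − 86) = 86 + 0.66 × 87 = 143.42 → 143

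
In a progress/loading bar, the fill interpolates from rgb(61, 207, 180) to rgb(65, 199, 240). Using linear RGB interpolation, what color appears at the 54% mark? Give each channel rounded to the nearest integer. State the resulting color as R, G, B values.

(63, 203, 212)

54% corresponds to t = 0.54.
R = 61 + 0.54 × (65 − 61) = 61 + 0.54 × 4 = 63.16 → 63
G = 207 + 0.54 × (199 − 207) = 207 + 0.54 × -8 = 202.68 → 203
B = 180 + 0.54 × (240 − 180) = 180 + 0.54 × 60 = 212.4 → 212
So the blended color is (63, 203, 212), about #3fcbd4.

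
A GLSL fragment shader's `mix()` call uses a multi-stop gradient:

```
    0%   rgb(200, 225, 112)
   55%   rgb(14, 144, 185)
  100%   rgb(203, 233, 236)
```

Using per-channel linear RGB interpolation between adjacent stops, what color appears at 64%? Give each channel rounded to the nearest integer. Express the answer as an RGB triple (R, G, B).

64% lies between the 55% and 100% stops, so the local fraction is t = (64 − 55)/(100 − 55) = 9/45 ≈ 0.2.
R = 14 + 0.2 × (203 − 14) = 51.8 → 52
G = 144 + 0.2 × (233 − 144) = 161.8 → 162
B = 185 + 0.2 × (236 − 185) = 195.2 → 195

(52, 162, 195)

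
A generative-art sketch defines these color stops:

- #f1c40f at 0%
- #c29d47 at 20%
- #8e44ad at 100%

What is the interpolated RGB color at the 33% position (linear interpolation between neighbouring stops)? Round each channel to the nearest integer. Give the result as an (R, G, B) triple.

(186, 143, 88)

33% lies between the 20% and 100% stops, so the local fraction is t = (33 − 20)/(100 − 20) = 13/80 ≈ 0.1625.
#c29d47 → (194, 157, 71); #8e44ad → (142, 68, 173).
R = 194 + 0.1625 × (142 − 194) = 185.55 → 186
G = 157 + 0.1625 × (68 − 157) = 142.537 → 143
B = 71 + 0.1625 × (173 − 71) = 87.575 → 88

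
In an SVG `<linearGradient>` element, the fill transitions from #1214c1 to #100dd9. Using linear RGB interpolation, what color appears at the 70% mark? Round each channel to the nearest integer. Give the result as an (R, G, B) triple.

(17, 15, 210)

#1214c1 → (18, 20, 193); #100dd9 → (16, 13, 217).
70% corresponds to t = 0.7.
R = 18 + 0.7 × (16 − 18) = 18 + 0.7 × -2 = 16.6 → 17
G = 20 + 0.7 × (13 − 20) = 20 + 0.7 × -7 = 15.1 → 15
B = 193 + 0.7 × (217 − 193) = 193 + 0.7 × 24 = 209.8 → 210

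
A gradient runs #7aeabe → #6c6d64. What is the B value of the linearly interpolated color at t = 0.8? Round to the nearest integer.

118

B₁ = 190 (from #7aeabe), B₂ = 100 (from #6c6d64).
B = 190 + 0.8 × (100 − 190) = 118 → 118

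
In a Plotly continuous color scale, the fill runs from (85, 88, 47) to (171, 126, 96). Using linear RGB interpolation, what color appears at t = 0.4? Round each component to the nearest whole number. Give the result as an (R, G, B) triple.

(119, 103, 67)

R = 85 + 0.4 × (171 − 85) = 85 + 0.4 × 86 = 119.4 → 119
G = 88 + 0.4 × (126 − 88) = 88 + 0.4 × 38 = 103.2 → 103
B = 47 + 0.4 × (96 − 47) = 47 + 0.4 × 49 = 66.6 → 67
So the blended color is (119, 103, 67), about #776743.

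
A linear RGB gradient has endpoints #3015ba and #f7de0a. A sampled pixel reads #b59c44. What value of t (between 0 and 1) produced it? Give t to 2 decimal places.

Invert the lerp on the G channel (largest span, 201): t = (156 − 21) / (222 − 21) = 135/201 = 0.67164.
Check on R: (181 − 48)/(247 − 48) = 0.6683 ✓

0.67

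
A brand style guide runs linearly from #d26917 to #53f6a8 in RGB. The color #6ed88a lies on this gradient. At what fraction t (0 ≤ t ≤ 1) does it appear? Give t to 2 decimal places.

Invert the lerp on the B channel (largest span, 145): t = (138 − 23) / (168 − 23) = 115/145 = 0.7931.
Check on R: (110 − 210)/(83 − 210) = 0.7874 ✓

0.79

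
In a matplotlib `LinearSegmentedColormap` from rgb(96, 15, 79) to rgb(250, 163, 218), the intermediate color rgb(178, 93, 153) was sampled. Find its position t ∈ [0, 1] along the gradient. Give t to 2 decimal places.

0.53

Invert the lerp on the R channel (largest span, 154): t = (178 − 96) / (250 − 96) = 82/154 = 0.53247.
Check on G: (93 − 15)/(163 − 15) = 0.527 ✓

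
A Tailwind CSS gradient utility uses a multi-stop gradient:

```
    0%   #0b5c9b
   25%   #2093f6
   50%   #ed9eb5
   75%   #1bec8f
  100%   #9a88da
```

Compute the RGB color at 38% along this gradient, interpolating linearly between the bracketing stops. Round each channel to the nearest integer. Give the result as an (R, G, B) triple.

(139, 153, 212)

38% lies between the 25% and 50% stops, so the local fraction is t = (38 − 25)/(50 − 25) = 13/25 ≈ 0.52.
#2093f6 → (32, 147, 246); #ed9eb5 → (237, 158, 181).
R = 32 + 0.52 × (237 − 32) = 138.6 → 139
G = 147 + 0.52 × (158 − 147) = 152.72 → 153
B = 246 + 0.52 × (181 − 246) = 212.2 → 212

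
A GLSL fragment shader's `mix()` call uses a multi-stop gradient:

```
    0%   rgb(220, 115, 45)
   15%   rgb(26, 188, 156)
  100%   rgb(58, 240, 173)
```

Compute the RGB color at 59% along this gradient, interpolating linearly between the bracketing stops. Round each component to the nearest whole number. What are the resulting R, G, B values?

59% lies between the 15% and 100% stops, so the local fraction is t = (59 − 15)/(100 − 15) = 44/85 ≈ 0.5176.
R = 26 + 0.5176 × (58 − 26) = 42.563 → 43
G = 188 + 0.5176 × (240 − 188) = 214.915 → 215
B = 156 + 0.5176 × (173 − 156) = 164.799 → 165

(43, 215, 165)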